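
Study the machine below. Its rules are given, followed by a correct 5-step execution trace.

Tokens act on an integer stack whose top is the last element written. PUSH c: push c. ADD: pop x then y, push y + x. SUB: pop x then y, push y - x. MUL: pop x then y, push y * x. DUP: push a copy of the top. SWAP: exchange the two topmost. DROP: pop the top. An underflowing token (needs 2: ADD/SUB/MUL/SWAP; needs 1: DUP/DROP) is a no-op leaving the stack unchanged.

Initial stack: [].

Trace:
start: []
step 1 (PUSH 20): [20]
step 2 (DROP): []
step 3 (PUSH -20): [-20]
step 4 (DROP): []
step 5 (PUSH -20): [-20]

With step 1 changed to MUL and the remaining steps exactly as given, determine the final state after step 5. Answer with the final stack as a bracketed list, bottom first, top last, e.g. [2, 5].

(re-executing from step 1 with the substitution; state before step 1: [])
step 1 (MUL): []
step 2 (DROP): []
step 3 (PUSH -20): [-20]
step 4 (DROP): []
step 5 (PUSH -20): [-20]

[-20]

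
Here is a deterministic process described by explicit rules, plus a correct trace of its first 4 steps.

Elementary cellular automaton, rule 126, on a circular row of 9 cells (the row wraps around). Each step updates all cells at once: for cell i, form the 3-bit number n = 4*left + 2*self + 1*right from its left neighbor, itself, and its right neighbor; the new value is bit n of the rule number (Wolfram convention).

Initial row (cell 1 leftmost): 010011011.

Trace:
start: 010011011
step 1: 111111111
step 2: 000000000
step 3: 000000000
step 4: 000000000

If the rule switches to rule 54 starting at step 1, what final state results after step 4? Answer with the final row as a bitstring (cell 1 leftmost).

(re-executing steps 1..4 under rule 54; state before step 1: 010011011)
step 1: 111100100
step 2: 000011111
step 3: 100100000
step 4: 111110001

111110001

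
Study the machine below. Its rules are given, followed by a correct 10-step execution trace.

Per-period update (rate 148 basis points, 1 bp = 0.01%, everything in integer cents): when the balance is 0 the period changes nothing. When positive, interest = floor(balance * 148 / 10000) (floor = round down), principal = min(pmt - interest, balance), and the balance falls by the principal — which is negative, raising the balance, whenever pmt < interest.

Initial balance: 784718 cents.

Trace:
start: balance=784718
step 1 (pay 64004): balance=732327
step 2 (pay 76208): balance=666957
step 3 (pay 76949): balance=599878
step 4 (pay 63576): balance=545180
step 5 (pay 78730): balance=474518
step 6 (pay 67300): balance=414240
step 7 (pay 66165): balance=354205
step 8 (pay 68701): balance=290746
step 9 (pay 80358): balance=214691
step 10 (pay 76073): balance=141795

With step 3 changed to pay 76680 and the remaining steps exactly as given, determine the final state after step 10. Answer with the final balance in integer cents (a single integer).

142092

(re-executing from step 3 with the substitution; state before step 3: balance=666957)
step 3 (pay 76680): balance=600147
step 4 (pay 63576): balance=545453
step 5 (pay 78730): balance=474795
step 6 (pay 67300): balance=414521
step 7 (pay 66165): balance=354490
step 8 (pay 68701): balance=291035
step 9 (pay 80358): balance=214984
step 10 (pay 76073): balance=142092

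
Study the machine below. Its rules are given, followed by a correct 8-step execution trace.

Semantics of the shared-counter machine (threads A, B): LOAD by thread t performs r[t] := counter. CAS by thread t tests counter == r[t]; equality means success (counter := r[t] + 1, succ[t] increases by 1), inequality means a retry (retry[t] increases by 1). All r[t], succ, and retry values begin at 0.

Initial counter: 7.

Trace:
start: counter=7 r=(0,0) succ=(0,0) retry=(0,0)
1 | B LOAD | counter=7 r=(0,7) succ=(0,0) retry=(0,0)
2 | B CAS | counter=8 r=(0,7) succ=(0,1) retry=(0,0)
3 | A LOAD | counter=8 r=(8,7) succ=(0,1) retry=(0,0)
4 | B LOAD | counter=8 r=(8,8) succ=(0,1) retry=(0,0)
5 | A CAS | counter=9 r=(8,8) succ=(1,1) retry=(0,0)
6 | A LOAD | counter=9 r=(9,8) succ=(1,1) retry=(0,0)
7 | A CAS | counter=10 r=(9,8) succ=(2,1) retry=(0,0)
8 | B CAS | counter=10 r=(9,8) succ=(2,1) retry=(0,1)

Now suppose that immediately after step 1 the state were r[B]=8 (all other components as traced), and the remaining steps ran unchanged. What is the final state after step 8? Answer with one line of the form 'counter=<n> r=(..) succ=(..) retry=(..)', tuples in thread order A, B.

state after step 1 := counter=7 r=(0,8) succ=(0,0) retry=(0,0)
2 | B CAS | counter=7 r=(0,8) succ=(0,0) retry=(0,1)
3 | A LOAD | counter=7 r=(7,8) succ=(0,0) retry=(0,1)
4 | B LOAD | counter=7 r=(7,7) succ=(0,0) retry=(0,1)
5 | A CAS | counter=8 r=(7,7) succ=(1,0) retry=(0,1)
6 | A LOAD | counter=8 r=(8,7) succ=(1,0) retry=(0,1)
7 | A CAS | counter=9 r=(8,7) succ=(2,0) retry=(0,1)
8 | B CAS | counter=9 r=(8,7) succ=(2,0) retry=(0,2)

counter=9 r=(8,7) succ=(2,0) retry=(0,2)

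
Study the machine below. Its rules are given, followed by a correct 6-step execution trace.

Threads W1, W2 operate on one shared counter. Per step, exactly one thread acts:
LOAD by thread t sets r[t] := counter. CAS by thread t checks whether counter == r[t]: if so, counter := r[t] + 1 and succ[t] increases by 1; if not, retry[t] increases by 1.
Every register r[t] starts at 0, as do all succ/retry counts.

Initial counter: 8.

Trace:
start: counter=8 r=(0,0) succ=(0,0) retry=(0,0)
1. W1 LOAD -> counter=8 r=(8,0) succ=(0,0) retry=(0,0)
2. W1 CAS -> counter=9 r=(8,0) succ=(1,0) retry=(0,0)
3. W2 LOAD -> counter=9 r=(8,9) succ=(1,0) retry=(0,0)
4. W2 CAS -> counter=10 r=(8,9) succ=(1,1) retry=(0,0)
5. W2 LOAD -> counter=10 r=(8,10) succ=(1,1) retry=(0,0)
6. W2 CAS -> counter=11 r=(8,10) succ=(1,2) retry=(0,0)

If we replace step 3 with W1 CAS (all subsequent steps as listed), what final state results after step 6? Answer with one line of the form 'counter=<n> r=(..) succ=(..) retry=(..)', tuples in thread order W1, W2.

(re-executing from step 3 with the substitution; state before step 3: counter=9 r=(8,0) succ=(1,0) retry=(0,0))
3. W1 CAS -> counter=9 r=(8,0) succ=(1,0) retry=(1,0)
4. W2 CAS -> counter=9 r=(8,0) succ=(1,0) retry=(1,1)
5. W2 LOAD -> counter=9 r=(8,9) succ=(1,0) retry=(1,1)
6. W2 CAS -> counter=10 r=(8,9) succ=(1,1) retry=(1,1)

counter=10 r=(8,9) succ=(1,1) retry=(1,1)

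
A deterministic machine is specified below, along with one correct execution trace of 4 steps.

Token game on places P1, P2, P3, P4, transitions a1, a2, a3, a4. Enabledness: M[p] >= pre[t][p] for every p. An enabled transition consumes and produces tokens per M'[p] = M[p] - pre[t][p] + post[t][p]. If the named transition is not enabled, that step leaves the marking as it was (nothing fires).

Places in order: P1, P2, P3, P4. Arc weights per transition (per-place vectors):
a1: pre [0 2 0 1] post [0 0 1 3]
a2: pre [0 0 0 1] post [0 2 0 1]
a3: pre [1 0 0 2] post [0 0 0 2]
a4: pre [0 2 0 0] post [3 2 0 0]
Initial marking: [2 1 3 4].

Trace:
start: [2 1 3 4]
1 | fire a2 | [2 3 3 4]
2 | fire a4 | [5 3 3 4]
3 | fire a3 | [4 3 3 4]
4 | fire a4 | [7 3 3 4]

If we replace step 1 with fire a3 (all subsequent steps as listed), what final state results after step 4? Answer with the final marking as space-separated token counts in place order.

(re-executing from step 1 with the substitution; state before step 1: [2 1 3 4])
1 | fire a3 | [1 1 3 4]
2 | fire a4 | [1 1 3 4]
3 | fire a3 | [0 1 3 4]
4 | fire a4 | [0 1 3 4]

0 1 3 4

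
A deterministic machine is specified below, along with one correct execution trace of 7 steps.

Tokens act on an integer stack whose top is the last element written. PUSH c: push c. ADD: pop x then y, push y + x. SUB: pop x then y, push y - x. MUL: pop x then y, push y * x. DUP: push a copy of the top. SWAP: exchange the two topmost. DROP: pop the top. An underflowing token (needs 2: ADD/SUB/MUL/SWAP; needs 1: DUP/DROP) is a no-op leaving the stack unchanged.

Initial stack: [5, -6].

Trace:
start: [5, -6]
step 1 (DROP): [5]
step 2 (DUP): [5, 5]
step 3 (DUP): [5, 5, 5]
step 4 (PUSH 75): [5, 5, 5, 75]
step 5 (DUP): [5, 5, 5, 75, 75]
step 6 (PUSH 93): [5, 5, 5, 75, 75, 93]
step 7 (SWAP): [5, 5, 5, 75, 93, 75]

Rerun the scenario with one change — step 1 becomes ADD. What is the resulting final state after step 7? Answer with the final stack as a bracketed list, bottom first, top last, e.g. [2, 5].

[-1, -1, -1, 75, 93, 75]

(re-executing from step 1 with the substitution; state before step 1: [5, -6])
step 1 (ADD): [-1]
step 2 (DUP): [-1, -1]
step 3 (DUP): [-1, -1, -1]
step 4 (PUSH 75): [-1, -1, -1, 75]
step 5 (DUP): [-1, -1, -1, 75, 75]
step 6 (PUSH 93): [-1, -1, -1, 75, 75, 93]
step 7 (SWAP): [-1, -1, -1, 75, 93, 75]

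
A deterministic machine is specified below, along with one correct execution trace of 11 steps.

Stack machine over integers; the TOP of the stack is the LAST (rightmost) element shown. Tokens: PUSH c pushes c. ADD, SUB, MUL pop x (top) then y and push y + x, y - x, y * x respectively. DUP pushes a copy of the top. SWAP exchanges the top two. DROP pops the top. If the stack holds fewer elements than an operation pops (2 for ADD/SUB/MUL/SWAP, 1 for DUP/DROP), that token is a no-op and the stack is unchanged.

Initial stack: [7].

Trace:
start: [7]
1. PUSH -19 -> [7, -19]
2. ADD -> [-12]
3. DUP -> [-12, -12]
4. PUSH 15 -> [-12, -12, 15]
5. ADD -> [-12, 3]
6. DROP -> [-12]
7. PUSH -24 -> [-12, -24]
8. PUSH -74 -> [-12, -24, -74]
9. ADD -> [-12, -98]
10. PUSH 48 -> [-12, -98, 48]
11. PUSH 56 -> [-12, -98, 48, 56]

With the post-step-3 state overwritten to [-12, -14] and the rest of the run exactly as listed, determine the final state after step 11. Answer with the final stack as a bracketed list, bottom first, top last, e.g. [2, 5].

state after step 3 := [-12, -14]
4. PUSH 15 -> [-12, -14, 15]
5. ADD -> [-12, 1]
6. DROP -> [-12]
7. PUSH -24 -> [-12, -24]
8. PUSH -74 -> [-12, -24, -74]
9. ADD -> [-12, -98]
10. PUSH 48 -> [-12, -98, 48]
11. PUSH 56 -> [-12, -98, 48, 56]

[-12, -98, 48, 56]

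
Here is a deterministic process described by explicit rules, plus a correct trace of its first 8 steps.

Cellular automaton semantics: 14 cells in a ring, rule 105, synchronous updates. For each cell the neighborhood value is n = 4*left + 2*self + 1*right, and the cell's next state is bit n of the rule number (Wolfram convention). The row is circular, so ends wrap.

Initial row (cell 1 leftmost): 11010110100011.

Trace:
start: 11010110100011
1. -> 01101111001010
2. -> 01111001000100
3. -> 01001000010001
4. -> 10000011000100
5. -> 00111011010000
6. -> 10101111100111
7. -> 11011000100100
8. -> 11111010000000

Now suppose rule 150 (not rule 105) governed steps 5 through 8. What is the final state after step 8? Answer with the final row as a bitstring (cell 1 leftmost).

11111010000000

(re-executing steps 5..8 under rule 150; state before step 5: 10000011000100)
5. -> 11000100101111
6. -> 10101111100111
7. -> 00100111011011
8. -> 11111010000000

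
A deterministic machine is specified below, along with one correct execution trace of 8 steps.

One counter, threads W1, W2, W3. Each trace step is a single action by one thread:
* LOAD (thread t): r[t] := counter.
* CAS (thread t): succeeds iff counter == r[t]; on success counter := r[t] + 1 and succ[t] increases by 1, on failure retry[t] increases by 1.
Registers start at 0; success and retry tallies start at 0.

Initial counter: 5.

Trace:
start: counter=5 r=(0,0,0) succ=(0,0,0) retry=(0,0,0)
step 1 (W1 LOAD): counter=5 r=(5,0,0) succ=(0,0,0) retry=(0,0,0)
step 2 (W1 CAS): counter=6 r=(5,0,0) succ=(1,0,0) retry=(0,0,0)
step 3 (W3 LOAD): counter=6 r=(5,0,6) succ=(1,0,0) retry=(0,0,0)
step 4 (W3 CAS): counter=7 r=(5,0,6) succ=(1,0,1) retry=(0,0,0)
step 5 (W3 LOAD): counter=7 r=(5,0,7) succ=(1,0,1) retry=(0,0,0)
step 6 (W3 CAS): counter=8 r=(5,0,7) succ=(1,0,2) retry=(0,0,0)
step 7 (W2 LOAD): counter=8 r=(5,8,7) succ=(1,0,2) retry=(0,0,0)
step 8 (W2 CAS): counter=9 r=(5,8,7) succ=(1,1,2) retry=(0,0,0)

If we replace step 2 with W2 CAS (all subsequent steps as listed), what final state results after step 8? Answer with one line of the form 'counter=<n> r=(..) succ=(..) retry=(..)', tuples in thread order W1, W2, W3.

counter=8 r=(5,7,6) succ=(0,1,2) retry=(0,1,0)

(re-executing from step 2 with the substitution; state before step 2: counter=5 r=(5,0,0) succ=(0,0,0) retry=(0,0,0))
step 2 (W2 CAS): counter=5 r=(5,0,0) succ=(0,0,0) retry=(0,1,0)
step 3 (W3 LOAD): counter=5 r=(5,0,5) succ=(0,0,0) retry=(0,1,0)
step 4 (W3 CAS): counter=6 r=(5,0,5) succ=(0,0,1) retry=(0,1,0)
step 5 (W3 LOAD): counter=6 r=(5,0,6) succ=(0,0,1) retry=(0,1,0)
step 6 (W3 CAS): counter=7 r=(5,0,6) succ=(0,0,2) retry=(0,1,0)
step 7 (W2 LOAD): counter=7 r=(5,7,6) succ=(0,0,2) retry=(0,1,0)
step 8 (W2 CAS): counter=8 r=(5,7,6) succ=(0,1,2) retry=(0,1,0)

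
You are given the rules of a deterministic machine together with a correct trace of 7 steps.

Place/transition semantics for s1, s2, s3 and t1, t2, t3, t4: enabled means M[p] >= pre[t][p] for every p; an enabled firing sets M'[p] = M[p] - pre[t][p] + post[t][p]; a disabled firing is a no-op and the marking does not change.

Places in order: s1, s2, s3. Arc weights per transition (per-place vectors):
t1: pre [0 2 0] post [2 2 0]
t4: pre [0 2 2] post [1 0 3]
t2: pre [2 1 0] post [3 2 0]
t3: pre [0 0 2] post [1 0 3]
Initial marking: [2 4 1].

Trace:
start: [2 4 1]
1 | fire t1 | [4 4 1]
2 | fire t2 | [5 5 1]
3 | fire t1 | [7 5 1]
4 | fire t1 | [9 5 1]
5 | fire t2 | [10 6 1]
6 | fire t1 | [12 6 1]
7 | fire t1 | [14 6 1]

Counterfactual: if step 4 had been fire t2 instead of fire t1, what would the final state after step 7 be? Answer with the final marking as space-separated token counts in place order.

13 7 1

(re-executing from step 4 with the substitution; state before step 4: [7 5 1])
4 | fire t2 | [8 6 1]
5 | fire t2 | [9 7 1]
6 | fire t1 | [11 7 1]
7 | fire t1 | [13 7 1]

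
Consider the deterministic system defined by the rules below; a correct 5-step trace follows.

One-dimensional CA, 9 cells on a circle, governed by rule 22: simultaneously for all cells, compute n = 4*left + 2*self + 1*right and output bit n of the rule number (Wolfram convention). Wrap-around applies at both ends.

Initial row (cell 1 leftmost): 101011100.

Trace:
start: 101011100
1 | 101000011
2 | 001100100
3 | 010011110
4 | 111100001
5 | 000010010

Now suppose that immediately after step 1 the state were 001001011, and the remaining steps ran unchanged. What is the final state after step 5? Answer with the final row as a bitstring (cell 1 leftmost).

state after step 1 := 001001011
2 | 111111000
3 | 000000101
4 | 100001101
5 | 010010000

010010000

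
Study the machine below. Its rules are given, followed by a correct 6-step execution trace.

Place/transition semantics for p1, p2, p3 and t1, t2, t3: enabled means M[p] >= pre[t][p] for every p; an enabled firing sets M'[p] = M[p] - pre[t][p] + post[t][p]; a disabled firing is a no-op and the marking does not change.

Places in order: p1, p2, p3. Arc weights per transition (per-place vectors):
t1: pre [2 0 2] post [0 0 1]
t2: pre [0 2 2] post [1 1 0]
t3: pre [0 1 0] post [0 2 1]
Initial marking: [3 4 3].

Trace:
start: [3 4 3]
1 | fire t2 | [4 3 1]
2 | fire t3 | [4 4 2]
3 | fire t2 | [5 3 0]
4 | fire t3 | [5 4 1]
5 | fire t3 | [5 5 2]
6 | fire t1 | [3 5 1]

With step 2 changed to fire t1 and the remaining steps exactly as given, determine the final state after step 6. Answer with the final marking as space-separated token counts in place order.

(re-executing from step 2 with the substitution; state before step 2: [4 3 1])
2 | fire t1 | [4 3 1]
3 | fire t2 | [4 3 1]
4 | fire t3 | [4 4 2]
5 | fire t3 | [4 5 3]
6 | fire t1 | [2 5 2]

2 5 2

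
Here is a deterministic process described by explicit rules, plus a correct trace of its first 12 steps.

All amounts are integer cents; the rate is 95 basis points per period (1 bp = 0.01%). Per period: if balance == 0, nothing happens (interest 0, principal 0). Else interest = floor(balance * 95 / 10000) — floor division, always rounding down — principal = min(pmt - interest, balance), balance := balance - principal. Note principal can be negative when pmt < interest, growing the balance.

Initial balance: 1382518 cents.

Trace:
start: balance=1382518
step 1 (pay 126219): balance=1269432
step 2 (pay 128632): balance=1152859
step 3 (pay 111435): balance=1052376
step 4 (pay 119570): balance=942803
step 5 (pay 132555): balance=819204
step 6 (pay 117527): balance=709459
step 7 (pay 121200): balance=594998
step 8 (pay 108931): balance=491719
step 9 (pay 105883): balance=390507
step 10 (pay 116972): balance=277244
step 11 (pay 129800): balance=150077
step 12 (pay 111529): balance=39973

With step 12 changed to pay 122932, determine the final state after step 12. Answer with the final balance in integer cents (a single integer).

28570

(re-executing from step 12 with the substitution; state before step 12: balance=150077)
step 12 (pay 122932): balance=28570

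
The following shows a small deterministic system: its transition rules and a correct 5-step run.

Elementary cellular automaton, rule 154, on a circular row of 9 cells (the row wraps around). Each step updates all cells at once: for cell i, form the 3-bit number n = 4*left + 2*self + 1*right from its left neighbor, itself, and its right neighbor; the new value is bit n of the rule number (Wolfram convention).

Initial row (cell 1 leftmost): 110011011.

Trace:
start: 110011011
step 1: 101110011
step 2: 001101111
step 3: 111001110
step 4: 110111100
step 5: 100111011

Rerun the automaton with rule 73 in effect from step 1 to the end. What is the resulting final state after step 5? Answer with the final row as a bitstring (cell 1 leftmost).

100011000

(re-executing steps 1..5 under rule 73; state before step 1: 110011011)
step 1: 010011010
step 2: 000011000
step 3: 111011011
step 4: 001011010
step 5: 100011000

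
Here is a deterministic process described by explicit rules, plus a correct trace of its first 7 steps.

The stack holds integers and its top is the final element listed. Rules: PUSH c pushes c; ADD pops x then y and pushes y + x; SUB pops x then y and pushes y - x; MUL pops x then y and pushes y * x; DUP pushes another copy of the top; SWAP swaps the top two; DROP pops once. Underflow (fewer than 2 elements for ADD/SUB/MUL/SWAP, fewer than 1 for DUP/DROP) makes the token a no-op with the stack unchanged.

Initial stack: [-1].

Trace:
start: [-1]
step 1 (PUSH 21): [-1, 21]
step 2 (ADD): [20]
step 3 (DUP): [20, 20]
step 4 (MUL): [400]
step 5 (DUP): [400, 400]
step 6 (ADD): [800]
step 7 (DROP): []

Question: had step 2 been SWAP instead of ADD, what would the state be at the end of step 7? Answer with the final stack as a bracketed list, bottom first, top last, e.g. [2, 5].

(re-executing from step 2 with the substitution; state before step 2: [-1, 21])
step 2 (SWAP): [21, -1]
step 3 (DUP): [21, -1, -1]
step 4 (MUL): [21, 1]
step 5 (DUP): [21, 1, 1]
step 6 (ADD): [21, 2]
step 7 (DROP): [21]

[21]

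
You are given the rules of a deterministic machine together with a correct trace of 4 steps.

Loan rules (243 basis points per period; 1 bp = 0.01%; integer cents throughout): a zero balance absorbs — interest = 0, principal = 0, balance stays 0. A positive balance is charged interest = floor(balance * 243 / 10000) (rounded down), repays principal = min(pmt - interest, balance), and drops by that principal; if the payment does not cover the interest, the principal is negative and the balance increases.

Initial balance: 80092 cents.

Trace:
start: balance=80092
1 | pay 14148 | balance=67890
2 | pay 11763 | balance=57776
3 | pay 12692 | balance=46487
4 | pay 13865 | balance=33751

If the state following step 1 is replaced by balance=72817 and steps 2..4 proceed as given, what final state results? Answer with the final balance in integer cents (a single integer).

39047

state after step 1 := balance=72817
2 | pay 11763 | balance=62823
3 | pay 12692 | balance=51657
4 | pay 13865 | balance=39047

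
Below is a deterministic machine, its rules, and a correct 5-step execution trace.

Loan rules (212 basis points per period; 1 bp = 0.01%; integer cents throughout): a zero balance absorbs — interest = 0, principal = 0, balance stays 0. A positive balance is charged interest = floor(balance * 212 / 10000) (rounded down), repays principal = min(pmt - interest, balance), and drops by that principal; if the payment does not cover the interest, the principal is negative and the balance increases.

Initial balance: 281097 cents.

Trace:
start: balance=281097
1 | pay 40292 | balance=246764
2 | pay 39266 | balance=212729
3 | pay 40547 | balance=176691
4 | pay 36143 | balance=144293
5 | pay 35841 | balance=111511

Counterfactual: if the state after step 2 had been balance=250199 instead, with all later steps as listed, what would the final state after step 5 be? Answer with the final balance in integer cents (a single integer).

state after step 2 := balance=250199
3 | pay 40547 | balance=214956
4 | pay 36143 | balance=183370
5 | pay 35841 | balance=151416

151416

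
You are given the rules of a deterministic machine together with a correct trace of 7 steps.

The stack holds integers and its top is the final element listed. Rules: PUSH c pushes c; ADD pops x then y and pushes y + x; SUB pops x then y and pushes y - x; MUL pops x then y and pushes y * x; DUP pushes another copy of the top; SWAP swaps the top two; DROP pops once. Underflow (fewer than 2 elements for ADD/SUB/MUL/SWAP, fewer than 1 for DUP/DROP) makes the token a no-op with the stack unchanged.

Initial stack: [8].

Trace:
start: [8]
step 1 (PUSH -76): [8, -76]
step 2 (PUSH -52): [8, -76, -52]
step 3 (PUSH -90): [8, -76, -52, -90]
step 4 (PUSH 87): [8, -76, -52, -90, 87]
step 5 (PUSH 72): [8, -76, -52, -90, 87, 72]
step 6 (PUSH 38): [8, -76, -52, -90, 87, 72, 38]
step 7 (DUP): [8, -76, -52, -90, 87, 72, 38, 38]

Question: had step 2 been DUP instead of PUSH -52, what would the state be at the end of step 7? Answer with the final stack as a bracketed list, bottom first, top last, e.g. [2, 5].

[8, -76, -76, -90, 87, 72, 38, 38]

(re-executing from step 2 with the substitution; state before step 2: [8, -76])
step 2 (DUP): [8, -76, -76]
step 3 (PUSH -90): [8, -76, -76, -90]
step 4 (PUSH 87): [8, -76, -76, -90, 87]
step 5 (PUSH 72): [8, -76, -76, -90, 87, 72]
step 6 (PUSH 38): [8, -76, -76, -90, 87, 72, 38]
step 7 (DUP): [8, -76, -76, -90, 87, 72, 38, 38]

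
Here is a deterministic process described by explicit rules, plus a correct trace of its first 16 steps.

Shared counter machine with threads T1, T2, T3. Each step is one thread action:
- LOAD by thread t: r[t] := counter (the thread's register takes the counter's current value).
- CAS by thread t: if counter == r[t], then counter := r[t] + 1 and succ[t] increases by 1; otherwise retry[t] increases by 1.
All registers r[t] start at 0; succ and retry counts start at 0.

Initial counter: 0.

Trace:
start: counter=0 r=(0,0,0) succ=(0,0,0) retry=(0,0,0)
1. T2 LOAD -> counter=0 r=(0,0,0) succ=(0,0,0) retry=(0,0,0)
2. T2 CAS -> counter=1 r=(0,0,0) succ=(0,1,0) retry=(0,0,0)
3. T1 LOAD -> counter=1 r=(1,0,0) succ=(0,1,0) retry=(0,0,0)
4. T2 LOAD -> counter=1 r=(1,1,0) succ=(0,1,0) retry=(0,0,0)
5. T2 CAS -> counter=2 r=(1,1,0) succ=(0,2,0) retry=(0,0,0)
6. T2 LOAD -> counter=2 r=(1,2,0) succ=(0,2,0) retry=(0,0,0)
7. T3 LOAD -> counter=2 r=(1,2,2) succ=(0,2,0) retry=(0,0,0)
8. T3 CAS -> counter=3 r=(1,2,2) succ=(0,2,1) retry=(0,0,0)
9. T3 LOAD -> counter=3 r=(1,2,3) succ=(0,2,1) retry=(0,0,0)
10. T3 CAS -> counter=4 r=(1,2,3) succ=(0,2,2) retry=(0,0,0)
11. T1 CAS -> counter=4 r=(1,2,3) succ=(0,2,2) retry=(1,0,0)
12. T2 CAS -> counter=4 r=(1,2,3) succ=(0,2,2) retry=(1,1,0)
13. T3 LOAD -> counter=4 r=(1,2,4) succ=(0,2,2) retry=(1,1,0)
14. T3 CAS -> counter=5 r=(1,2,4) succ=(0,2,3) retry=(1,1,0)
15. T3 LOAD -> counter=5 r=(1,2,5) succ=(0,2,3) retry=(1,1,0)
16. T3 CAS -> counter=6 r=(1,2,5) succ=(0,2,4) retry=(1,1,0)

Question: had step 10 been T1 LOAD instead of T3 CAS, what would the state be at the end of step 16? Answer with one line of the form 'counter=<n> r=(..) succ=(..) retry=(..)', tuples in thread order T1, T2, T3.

(re-executing from step 10 with the substitution; state before step 10: counter=3 r=(1,2,3) succ=(0,2,1) retry=(0,0,0))
10. T1 LOAD -> counter=3 r=(3,2,3) succ=(0,2,1) retry=(0,0,0)
11. T1 CAS -> counter=4 r=(3,2,3) succ=(1,2,1) retry=(0,0,0)
12. T2 CAS -> counter=4 r=(3,2,3) succ=(1,2,1) retry=(0,1,0)
13. T3 LOAD -> counter=4 r=(3,2,4) succ=(1,2,1) retry=(0,1,0)
14. T3 CAS -> counter=5 r=(3,2,4) succ=(1,2,2) retry=(0,1,0)
15. T3 LOAD -> counter=5 r=(3,2,5) succ=(1,2,2) retry=(0,1,0)
16. T3 CAS -> counter=6 r=(3,2,5) succ=(1,2,3) retry=(0,1,0)

counter=6 r=(3,2,5) succ=(1,2,3) retry=(0,1,0)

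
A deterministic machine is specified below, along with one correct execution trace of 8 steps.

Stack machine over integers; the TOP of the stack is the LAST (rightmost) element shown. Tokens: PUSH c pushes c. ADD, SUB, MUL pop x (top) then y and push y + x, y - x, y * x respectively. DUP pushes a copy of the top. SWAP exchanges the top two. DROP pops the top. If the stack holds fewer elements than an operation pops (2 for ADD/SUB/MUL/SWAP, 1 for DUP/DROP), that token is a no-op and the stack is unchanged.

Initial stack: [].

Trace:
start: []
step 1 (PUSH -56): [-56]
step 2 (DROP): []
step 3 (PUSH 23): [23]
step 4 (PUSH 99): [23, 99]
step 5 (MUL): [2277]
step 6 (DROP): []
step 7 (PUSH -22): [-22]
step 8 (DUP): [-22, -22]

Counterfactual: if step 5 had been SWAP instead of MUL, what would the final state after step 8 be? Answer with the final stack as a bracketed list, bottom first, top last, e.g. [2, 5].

(re-executing from step 5 with the substitution; state before step 5: [23, 99])
step 5 (SWAP): [99, 23]
step 6 (DROP): [99]
step 7 (PUSH -22): [99, -22]
step 8 (DUP): [99, -22, -22]

[99, -22, -22]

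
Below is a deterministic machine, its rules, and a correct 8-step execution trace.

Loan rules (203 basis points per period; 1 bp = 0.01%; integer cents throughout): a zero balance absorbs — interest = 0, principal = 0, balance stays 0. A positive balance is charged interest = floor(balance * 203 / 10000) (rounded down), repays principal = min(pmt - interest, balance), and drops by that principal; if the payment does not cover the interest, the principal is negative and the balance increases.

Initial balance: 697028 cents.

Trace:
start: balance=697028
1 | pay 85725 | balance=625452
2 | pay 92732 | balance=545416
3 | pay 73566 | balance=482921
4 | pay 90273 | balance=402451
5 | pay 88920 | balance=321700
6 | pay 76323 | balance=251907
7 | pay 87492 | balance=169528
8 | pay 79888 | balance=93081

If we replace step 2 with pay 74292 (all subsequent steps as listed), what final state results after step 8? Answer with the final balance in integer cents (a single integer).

113886

(re-executing from step 2 with the substitution; state before step 2: balance=625452)
2 | pay 74292 | balance=563856
3 | pay 73566 | balance=501736
4 | pay 90273 | balance=421648
5 | pay 88920 | balance=341287
6 | pay 76323 | balance=271892
7 | pay 87492 | balance=189919
8 | pay 79888 | balance=113886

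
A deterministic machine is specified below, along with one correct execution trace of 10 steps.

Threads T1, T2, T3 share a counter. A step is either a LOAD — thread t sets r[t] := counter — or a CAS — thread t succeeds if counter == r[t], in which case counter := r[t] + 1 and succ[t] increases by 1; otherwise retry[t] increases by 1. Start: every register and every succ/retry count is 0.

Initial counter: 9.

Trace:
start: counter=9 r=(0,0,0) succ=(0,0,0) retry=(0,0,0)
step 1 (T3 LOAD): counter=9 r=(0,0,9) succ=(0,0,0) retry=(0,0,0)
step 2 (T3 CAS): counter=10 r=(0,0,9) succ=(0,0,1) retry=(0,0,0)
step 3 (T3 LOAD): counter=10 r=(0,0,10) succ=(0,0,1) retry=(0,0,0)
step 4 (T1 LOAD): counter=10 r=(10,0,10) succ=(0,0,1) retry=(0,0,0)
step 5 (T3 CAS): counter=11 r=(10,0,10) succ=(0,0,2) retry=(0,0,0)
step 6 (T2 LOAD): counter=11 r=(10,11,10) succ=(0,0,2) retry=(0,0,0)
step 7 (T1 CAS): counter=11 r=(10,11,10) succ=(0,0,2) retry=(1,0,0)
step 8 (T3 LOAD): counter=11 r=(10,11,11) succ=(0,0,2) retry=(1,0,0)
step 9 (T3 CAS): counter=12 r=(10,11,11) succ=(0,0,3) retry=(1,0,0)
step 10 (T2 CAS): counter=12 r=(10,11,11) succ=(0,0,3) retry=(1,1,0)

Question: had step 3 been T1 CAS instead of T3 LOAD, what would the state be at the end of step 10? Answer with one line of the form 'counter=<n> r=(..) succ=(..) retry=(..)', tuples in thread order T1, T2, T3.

counter=12 r=(10,10,11) succ=(1,0,2) retry=(1,1,1)

(re-executing from step 3 with the substitution; state before step 3: counter=10 r=(0,0,9) succ=(0,0,1) retry=(0,0,0))
step 3 (T1 CAS): counter=10 r=(0,0,9) succ=(0,0,1) retry=(1,0,0)
step 4 (T1 LOAD): counter=10 r=(10,0,9) succ=(0,0,1) retry=(1,0,0)
step 5 (T3 CAS): counter=10 r=(10,0,9) succ=(0,0,1) retry=(1,0,1)
step 6 (T2 LOAD): counter=10 r=(10,10,9) succ=(0,0,1) retry=(1,0,1)
step 7 (T1 CAS): counter=11 r=(10,10,9) succ=(1,0,1) retry=(1,0,1)
step 8 (T3 LOAD): counter=11 r=(10,10,11) succ=(1,0,1) retry=(1,0,1)
step 9 (T3 CAS): counter=12 r=(10,10,11) succ=(1,0,2) retry=(1,0,1)
step 10 (T2 CAS): counter=12 r=(10,10,11) succ=(1,0,2) retry=(1,1,1)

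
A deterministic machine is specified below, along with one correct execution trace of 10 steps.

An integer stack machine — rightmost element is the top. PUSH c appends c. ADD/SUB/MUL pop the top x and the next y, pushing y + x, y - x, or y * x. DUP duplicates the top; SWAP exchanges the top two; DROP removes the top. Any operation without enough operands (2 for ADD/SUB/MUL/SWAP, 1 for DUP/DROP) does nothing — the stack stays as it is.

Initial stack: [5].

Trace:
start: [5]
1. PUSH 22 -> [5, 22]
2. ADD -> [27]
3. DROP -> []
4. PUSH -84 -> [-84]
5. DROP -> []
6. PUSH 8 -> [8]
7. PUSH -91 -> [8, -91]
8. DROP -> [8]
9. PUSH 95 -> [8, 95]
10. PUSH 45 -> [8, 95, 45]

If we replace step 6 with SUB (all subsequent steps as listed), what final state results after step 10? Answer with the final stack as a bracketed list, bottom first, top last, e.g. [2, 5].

[95, 45]

(re-executing from step 6 with the substitution; state before step 6: [])
6. SUB -> []
7. PUSH -91 -> [-91]
8. DROP -> []
9. PUSH 95 -> [95]
10. PUSH 45 -> [95, 45]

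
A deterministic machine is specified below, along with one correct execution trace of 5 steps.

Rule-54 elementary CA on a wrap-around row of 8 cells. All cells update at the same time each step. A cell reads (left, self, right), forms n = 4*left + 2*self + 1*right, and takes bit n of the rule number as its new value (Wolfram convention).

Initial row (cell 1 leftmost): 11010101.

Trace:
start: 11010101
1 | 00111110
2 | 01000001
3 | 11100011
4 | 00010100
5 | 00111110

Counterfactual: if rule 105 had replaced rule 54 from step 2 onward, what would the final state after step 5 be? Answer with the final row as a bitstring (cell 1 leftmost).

00111110

(re-executing steps 2..5 under rule 105; state before step 2: 00111110)
2 | 10100010
3 | 01001001
4 | 10000000
5 | 00111110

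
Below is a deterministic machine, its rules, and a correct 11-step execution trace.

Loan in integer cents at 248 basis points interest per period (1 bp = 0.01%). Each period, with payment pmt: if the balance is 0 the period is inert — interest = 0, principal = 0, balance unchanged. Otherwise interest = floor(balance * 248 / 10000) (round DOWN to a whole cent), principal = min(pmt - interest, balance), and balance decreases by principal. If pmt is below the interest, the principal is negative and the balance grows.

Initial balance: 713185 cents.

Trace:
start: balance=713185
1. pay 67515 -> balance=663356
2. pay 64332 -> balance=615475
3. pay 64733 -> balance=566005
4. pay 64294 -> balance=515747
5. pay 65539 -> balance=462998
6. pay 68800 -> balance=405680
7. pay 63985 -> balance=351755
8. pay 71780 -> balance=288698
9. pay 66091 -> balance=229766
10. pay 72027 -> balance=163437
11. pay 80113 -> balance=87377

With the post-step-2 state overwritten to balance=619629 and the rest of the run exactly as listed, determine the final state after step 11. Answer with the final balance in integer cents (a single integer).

92556

state after step 2 := balance=619629
3. pay 64733 -> balance=570262
4. pay 64294 -> balance=520110
5. pay 65539 -> balance=467469
6. pay 68800 -> balance=410262
7. pay 63985 -> balance=356451
8. pay 71780 -> balance=293510
9. pay 66091 -> balance=234698
10. pay 72027 -> balance=168491
11. pay 80113 -> balance=92556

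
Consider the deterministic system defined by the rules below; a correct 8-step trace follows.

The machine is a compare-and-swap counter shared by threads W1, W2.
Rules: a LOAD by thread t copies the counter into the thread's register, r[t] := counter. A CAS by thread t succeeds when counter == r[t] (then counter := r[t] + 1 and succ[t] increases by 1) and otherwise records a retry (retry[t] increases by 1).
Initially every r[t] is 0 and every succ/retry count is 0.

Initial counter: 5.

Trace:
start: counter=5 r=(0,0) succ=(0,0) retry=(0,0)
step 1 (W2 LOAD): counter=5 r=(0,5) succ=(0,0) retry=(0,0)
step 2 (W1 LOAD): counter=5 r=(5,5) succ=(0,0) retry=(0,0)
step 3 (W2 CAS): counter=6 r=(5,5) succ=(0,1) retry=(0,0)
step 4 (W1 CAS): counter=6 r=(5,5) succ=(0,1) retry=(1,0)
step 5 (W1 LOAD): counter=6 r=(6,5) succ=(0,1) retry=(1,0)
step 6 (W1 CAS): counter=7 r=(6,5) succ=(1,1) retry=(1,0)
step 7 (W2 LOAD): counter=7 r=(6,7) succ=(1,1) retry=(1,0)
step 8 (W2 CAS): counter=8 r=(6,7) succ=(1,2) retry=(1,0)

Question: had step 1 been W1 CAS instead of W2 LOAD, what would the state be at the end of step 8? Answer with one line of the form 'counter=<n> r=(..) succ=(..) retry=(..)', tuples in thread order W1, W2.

counter=8 r=(6,7) succ=(2,1) retry=(1,1)

(re-executing from step 1 with the substitution; state before step 1: counter=5 r=(0,0) succ=(0,0) retry=(0,0))
step 1 (W1 CAS): counter=5 r=(0,0) succ=(0,0) retry=(1,0)
step 2 (W1 LOAD): counter=5 r=(5,0) succ=(0,0) retry=(1,0)
step 3 (W2 CAS): counter=5 r=(5,0) succ=(0,0) retry=(1,1)
step 4 (W1 CAS): counter=6 r=(5,0) succ=(1,0) retry=(1,1)
step 5 (W1 LOAD): counter=6 r=(6,0) succ=(1,0) retry=(1,1)
step 6 (W1 CAS): counter=7 r=(6,0) succ=(2,0) retry=(1,1)
step 7 (W2 LOAD): counter=7 r=(6,7) succ=(2,0) retry=(1,1)
step 8 (W2 CAS): counter=8 r=(6,7) succ=(2,1) retry=(1,1)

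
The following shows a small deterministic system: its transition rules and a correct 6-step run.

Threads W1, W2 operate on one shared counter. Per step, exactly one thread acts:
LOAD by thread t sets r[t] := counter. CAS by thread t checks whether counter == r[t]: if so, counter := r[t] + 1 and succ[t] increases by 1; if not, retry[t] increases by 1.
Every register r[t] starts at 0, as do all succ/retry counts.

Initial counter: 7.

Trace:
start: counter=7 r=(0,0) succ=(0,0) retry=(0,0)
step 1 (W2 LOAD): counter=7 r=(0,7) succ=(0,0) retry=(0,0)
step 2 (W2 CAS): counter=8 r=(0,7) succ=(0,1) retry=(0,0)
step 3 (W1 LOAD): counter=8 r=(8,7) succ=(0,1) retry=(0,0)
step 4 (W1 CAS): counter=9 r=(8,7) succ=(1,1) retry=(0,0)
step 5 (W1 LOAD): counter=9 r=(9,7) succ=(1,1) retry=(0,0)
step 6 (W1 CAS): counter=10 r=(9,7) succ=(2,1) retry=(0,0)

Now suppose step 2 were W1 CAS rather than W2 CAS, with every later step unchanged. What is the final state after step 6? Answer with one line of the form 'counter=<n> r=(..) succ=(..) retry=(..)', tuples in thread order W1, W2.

counter=9 r=(8,7) succ=(2,0) retry=(1,0)

(re-executing from step 2 with the substitution; state before step 2: counter=7 r=(0,7) succ=(0,0) retry=(0,0))
step 2 (W1 CAS): counter=7 r=(0,7) succ=(0,0) retry=(1,0)
step 3 (W1 LOAD): counter=7 r=(7,7) succ=(0,0) retry=(1,0)
step 4 (W1 CAS): counter=8 r=(7,7) succ=(1,0) retry=(1,0)
step 5 (W1 LOAD): counter=8 r=(8,7) succ=(1,0) retry=(1,0)
step 6 (W1 CAS): counter=9 r=(8,7) succ=(2,0) retry=(1,0)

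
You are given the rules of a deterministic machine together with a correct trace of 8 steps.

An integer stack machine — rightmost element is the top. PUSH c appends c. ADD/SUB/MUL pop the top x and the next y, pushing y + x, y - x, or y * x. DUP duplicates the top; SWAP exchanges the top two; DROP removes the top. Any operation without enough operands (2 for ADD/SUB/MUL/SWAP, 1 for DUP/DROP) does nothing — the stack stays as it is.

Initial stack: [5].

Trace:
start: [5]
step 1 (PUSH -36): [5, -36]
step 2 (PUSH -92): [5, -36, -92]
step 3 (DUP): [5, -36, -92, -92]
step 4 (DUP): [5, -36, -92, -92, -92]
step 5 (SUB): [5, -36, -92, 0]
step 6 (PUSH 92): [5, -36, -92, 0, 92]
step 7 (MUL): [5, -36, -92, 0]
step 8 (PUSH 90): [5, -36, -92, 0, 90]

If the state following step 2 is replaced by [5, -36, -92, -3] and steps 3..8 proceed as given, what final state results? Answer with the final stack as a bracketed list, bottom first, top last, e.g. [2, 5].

state after step 2 := [5, -36, -92, -3]
step 3 (DUP): [5, -36, -92, -3, -3]
step 4 (DUP): [5, -36, -92, -3, -3, -3]
step 5 (SUB): [5, -36, -92, -3, 0]
step 6 (PUSH 92): [5, -36, -92, -3, 0, 92]
step 7 (MUL): [5, -36, -92, -3, 0]
step 8 (PUSH 90): [5, -36, -92, -3, 0, 90]

[5, -36, -92, -3, 0, 90]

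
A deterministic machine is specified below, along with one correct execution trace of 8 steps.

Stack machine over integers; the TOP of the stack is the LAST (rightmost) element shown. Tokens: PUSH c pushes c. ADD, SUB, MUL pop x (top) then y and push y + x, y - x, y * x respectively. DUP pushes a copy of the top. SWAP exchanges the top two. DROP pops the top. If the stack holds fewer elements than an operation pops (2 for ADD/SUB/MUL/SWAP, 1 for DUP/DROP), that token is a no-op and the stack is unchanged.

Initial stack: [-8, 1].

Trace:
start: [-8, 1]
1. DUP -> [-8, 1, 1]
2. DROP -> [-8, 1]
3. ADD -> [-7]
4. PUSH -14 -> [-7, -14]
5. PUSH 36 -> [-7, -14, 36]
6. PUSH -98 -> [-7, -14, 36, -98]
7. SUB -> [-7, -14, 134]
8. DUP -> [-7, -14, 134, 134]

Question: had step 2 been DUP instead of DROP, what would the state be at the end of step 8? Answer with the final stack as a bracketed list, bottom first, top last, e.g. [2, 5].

(re-executing from step 2 with the substitution; state before step 2: [-8, 1, 1])
2. DUP -> [-8, 1, 1, 1]
3. ADD -> [-8, 1, 2]
4. PUSH -14 -> [-8, 1, 2, -14]
5. PUSH 36 -> [-8, 1, 2, -14, 36]
6. PUSH -98 -> [-8, 1, 2, -14, 36, -98]
7. SUB -> [-8, 1, 2, -14, 134]
8. DUP -> [-8, 1, 2, -14, 134, 134]

[-8, 1, 2, -14, 134, 134]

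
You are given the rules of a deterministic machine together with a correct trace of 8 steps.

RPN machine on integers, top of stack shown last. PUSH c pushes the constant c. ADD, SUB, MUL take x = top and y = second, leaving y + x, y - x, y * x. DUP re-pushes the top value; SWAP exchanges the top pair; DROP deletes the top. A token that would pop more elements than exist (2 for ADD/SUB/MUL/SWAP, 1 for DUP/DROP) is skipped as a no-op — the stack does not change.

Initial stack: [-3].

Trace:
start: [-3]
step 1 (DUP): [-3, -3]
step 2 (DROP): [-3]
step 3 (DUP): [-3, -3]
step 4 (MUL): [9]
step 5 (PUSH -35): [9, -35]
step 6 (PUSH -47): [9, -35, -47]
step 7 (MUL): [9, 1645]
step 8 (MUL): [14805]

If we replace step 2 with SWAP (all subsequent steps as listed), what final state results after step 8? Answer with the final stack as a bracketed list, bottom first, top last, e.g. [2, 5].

(re-executing from step 2 with the substitution; state before step 2: [-3, -3])
step 2 (SWAP): [-3, -3]
step 3 (DUP): [-3, -3, -3]
step 4 (MUL): [-3, 9]
step 5 (PUSH -35): [-3, 9, -35]
step 6 (PUSH -47): [-3, 9, -35, -47]
step 7 (MUL): [-3, 9, 1645]
step 8 (MUL): [-3, 14805]

[-3, 14805]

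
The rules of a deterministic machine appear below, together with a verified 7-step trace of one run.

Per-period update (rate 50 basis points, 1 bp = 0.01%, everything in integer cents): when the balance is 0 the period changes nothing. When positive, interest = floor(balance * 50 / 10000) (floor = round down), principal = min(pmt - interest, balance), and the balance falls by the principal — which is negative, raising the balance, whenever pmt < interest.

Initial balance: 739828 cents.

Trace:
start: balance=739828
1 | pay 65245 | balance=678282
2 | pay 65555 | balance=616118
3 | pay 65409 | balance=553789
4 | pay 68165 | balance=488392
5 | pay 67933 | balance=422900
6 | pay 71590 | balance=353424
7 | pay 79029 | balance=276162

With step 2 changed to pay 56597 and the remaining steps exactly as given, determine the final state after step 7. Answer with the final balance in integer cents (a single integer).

285346

(re-executing from step 2 with the substitution; state before step 2: balance=678282)
2 | pay 56597 | balance=625076
3 | pay 65409 | balance=562792
4 | pay 68165 | balance=497440
5 | pay 67933 | balance=431994
6 | pay 71590 | balance=362563
7 | pay 79029 | balance=285346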